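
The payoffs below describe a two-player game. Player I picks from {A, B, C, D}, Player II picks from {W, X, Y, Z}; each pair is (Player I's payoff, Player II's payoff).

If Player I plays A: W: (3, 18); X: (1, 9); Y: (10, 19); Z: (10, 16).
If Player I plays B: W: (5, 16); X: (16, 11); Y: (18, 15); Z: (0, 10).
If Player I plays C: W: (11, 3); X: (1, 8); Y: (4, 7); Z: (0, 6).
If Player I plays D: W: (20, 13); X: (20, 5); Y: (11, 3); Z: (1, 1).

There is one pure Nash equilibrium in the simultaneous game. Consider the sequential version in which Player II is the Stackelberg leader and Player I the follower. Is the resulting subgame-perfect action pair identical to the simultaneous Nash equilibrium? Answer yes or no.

Work backward from Player I's decision.
- W: Player I compares 3, 5, 11, 20 and picks D; Player II would get 13.
- X: Player I compares 1, 16, 1, 20 and picks D; Player II would get 5.
- Y: Player I compares 10, 18, 4, 11 and picks B; Player II would get 15.
- Z: Player I compares 10, 0, 0, 1 and picks A; Player II would get 16.
Maximizing over 13, 5, 15, 16, Player II chooses Z. Subgame-perfect outcome: (A, Z) with payoffs (10, 16).
Under simultaneous play:
Player I's best replies: W→D; X→D; Y→B; Z→A.
Player II's best replies: A→Y; B→W; C→X; D→W.
Only (D, W) has each player best-responding; Nash payoffs (20, 13).
Sequential outcome (A, Z) differs from the Nash profile (D, W).

no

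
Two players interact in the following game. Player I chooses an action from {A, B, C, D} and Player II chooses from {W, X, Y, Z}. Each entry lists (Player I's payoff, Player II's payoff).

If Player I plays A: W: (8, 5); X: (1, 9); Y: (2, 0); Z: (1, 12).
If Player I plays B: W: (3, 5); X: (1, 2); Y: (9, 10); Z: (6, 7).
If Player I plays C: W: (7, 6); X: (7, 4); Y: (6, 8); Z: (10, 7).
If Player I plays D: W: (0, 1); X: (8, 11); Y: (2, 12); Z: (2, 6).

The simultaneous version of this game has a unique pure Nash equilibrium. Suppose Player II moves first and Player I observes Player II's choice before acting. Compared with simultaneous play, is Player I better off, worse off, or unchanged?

worse off

Solve by backward induction (Player II leads).
- W → Player I plays A (best of 8, 3, 7, 0); Player II gets 5.
- X → Player I plays D (best of 1, 1, 7, 8); Player II gets 11.
- Y → Player I plays B (best of 2, 9, 6, 2); Player II gets 10.
- Z → Player I plays C (best of 1, 6, 10, 2); Player II gets 7.
Player II's induced payoffs are 5, 11, 10, 7, so Player II commits to X. Subgame-perfect outcome: (D, X) with payoffs (8, 11).
Under simultaneous play:
Player I's best replies: W→A; X→D; Y→B; Z→C.
Player II's best replies: A→Z; B→Y; C→Y; D→Y.
The unique mutual best reply is (B, Y), giving (9, 10).
Player I earns 8 sequentially versus 9 at the Nash outcome: worse off.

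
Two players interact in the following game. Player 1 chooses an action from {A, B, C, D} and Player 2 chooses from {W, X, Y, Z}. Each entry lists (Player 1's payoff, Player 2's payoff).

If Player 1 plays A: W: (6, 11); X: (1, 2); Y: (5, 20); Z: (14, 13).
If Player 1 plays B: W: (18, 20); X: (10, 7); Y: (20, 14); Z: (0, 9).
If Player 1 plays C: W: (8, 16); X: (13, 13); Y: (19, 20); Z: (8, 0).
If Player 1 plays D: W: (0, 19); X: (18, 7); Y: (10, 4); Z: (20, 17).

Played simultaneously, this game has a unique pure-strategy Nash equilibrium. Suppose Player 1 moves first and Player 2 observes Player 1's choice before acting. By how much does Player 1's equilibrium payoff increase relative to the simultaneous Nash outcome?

1

Work backward from Player 2's decision.
- A → Player 2 plays Y (best of 11, 2, 20, 13); Player 1 gets 5.
- B → Player 2 plays W (best of 20, 7, 14, 9); Player 1 gets 18.
- C → Player 2 plays Y (best of 16, 13, 20, 0); Player 1 gets 19.
- D → Player 2 plays W (best of 19, 7, 4, 17); Player 1 gets 0.
Player 1's induced payoffs are 5, 18, 19, 0, so Player 1 commits to C. Subgame-perfect outcome: (C, Y) with payoffs (19, 20).
For the simultaneous game, intersect best replies.
Player 1's best replies: W→B; X→D; Y→B; Z→D.
Player 2's best replies: A→Y; B→W; C→Y; D→W.
Only (B, W) has each player best-responding; Nash payoffs (18, 20).
Player 1's commitment gain: 19 − 18 = 1.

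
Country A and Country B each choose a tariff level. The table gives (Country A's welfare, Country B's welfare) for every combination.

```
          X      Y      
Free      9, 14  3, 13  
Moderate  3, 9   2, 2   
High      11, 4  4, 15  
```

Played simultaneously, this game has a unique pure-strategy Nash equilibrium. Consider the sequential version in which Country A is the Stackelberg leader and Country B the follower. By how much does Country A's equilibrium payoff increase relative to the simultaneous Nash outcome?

5

Backward induction with Country A moving first.
- Free → Country B plays X (best of 14, 13); Country A gets 9.
- Moderate → Country B plays X (best of 9, 2); Country A gets 3.
- High → Country B plays Y (best of 4, 15); Country A gets 4.
Among 9, 3, 4, the best is 9 at Free. Subgame-perfect outcome: (Free, X) with payoffs (9, 14).
Under simultaneous play:
Country A's best replies: X→High; Y→High.
Country B's best replies: Free→X; Moderate→X; High→Y.
Only (High, Y) has each player best-responding; Nash payoffs (4, 15).
Country A's commitment gain: 9 − 4 = 5.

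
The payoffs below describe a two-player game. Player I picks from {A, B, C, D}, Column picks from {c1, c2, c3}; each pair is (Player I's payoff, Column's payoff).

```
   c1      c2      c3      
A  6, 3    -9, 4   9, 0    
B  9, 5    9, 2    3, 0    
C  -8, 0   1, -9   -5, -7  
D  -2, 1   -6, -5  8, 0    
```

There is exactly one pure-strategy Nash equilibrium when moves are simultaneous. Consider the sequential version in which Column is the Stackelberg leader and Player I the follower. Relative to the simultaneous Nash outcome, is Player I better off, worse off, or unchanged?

unchanged

Player I best-responds to each possible Column move:
- c1: BR = B, leader payoff 5.
- c2: BR = B, leader payoff 2.
- c3: BR = A, leader payoff 0.
Column's induced payoffs are 5, 2, 0, so Column commits to c1. Subgame-perfect outcome: (B, c1) with payoffs (9, 5).
For the simultaneous game, intersect best replies.
Player I's best replies: c1→B; c2→B; c3→A.
Column's best replies: A→c2; B→c1; C→c1; D→c1.
Only (B, c1) has each player best-responding; Nash payoffs (9, 5).
Player I earns 9 sequentially versus 9 at the Nash outcome: unchanged.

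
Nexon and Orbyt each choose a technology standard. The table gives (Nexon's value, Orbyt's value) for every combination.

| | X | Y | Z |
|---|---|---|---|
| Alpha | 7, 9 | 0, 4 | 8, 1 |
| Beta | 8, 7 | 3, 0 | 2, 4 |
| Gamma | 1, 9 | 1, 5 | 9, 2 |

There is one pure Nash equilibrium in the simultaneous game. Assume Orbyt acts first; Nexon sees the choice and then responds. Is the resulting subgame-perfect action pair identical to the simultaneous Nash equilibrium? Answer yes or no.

yes

Nexon best-responds to each possible Orbyt move:
- X: BR = Beta, leader payoff 7.
- Y: BR = Beta, leader payoff 0.
- Z: BR = Gamma, leader payoff 2.
Among 7, 0, 2, the best is 7 at X. Subgame-perfect outcome: (Beta, X) with payoffs (8, 7).
Now find the simultaneous Nash equilibrium.
Nexon's best replies: X→Beta; Y→Beta; Z→Gamma.
Orbyt's best replies: Alpha→X; Beta→X; Gamma→X.
Only (Beta, X) has each player best-responding; Nash payoffs (8, 7).
Sequential outcome (Beta, X) coincides with the Nash profile (Beta, X).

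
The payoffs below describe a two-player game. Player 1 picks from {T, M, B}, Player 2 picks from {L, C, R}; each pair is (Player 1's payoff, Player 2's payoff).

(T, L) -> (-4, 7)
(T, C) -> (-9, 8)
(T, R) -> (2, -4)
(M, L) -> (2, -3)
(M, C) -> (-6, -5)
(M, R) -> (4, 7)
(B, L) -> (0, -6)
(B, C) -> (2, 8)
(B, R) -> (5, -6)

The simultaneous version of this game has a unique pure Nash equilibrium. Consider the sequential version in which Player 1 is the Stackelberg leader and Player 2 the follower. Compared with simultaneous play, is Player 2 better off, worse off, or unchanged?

worse off

Backward induction with Player 1 moving first.
- T → Player 2 plays C (best of 7, 8, -4); Player 1 gets -9.
- M → Player 2 plays R (best of -3, -5, 7); Player 1 gets 4.
- B → Player 2 plays C (best of -6, 8, -6); Player 1 gets 2.
Player 1's induced payoffs are -9, 4, 2, so Player 1 commits to M. Subgame-perfect outcome: (M, R) with payoffs (4, 7).
Now find the simultaneous Nash equilibrium.
Player 1's best replies: L→M; C→B; R→B.
Player 2's best replies: T→C; M→R; B→C.
The unique mutual best reply is (B, C), giving (2, 8).
Player 2 earns 7 sequentially versus 8 at the Nash outcome: worse off.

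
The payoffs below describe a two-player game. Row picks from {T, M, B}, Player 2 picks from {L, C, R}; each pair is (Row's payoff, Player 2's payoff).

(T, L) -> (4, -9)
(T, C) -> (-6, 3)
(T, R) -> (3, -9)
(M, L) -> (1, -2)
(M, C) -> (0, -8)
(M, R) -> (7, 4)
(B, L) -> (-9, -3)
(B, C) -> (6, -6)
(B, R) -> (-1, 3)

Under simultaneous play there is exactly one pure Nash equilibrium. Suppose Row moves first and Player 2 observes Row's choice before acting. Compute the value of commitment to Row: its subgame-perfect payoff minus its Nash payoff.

Work backward from Player 2's decision.
- T: Player 2 compares -9, 3, -9 and picks C; Row would get -6.
- M: Player 2 compares -2, -8, 4 and picks R; Row would get 7.
- B: Player 2 compares -3, -6, 3 and picks R; Row would get -1.
Maximizing over -6, 7, -1, Row chooses M. Subgame-perfect outcome: (M, R) with payoffs (7, 4).
For the simultaneous game, intersect best replies.
Row's best replies: L→T; C→B; R→M.
Player 2's best replies: T→C; M→R; B→R.
Only (M, R) has each player best-responding; Nash payoffs (7, 4).
Row's commitment gain: 7 − 7 = 0.

0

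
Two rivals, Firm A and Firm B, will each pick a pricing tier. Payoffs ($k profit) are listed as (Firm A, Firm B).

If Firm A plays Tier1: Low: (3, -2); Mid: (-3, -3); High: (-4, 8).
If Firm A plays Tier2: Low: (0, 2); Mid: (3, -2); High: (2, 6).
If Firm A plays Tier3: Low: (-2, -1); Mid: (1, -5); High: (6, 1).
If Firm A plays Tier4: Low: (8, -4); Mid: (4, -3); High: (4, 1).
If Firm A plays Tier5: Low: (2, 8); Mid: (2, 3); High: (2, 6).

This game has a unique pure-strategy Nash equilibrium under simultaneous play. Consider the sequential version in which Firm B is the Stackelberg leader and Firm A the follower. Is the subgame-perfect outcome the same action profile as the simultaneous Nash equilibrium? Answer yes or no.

yes

Work backward from Firm A's decision.
- Low → Firm A plays Tier4 (best of 3, 0, -2, 8, 2); Firm B gets -4.
- Mid → Firm A plays Tier4 (best of -3, 3, 1, 4, 2); Firm B gets -3.
- High → Firm A plays Tier3 (best of -4, 2, 6, 4, 2); Firm B gets 1.
Firm B's induced payoffs are -4, -3, 1, so Firm B commits to High. Subgame-perfect outcome: (Tier3, High) with payoffs (6, 1).
For the simultaneous game, intersect best replies.
Firm A's best replies: Low→Tier4; Mid→Tier4; High→Tier3.
Firm B's best replies: Tier1→High; Tier2→High; Tier3→High; Tier4→High; Tier5→Low.
The unique mutual best reply is (Tier3, High), giving (6, 1).
Sequential outcome (Tier3, High) coincides with the Nash profile (Tier3, High).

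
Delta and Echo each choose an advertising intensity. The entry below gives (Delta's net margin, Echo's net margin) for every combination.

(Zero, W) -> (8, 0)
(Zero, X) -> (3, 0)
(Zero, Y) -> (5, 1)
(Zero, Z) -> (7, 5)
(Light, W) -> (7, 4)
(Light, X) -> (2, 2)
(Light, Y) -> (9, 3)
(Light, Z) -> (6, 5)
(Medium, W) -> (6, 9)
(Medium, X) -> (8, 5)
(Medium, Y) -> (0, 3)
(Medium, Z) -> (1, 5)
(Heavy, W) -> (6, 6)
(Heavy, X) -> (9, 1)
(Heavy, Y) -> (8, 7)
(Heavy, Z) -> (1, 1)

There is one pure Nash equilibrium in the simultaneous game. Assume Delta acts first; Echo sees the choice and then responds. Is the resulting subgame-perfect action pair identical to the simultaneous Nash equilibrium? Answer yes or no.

Work backward from Echo's decision.
- Zero: BR = Z, leader payoff 7.
- Light: BR = Z, leader payoff 6.
- Medium: BR = W, leader payoff 6.
- Heavy: BR = Y, leader payoff 8.
Delta's induced payoffs are 7, 6, 6, 8, so Delta commits to Heavy. Subgame-perfect outcome: (Heavy, Y) with payoffs (8, 7).
Now find the simultaneous Nash equilibrium.
Delta's best replies: W→Zero; X→Heavy; Y→Light; Z→Zero.
Echo's best replies: Zero→Z; Light→Z; Medium→W; Heavy→Y.
Only (Zero, Z) has each player best-responding; Nash payoffs (7, 5).
Sequential outcome (Heavy, Y) differs from the Nash profile (Zero, Z).

no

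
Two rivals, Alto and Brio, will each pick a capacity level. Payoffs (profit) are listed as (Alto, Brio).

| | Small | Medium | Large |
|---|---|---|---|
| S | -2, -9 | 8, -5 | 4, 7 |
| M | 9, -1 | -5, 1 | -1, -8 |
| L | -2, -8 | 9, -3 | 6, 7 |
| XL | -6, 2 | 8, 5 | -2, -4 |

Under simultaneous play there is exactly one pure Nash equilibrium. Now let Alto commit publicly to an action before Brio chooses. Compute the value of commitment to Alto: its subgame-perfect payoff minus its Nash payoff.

Solve by backward induction (Alto leads).
- S: BR = Large, leader payoff 4.
- M: BR = Medium, leader payoff -5.
- L: BR = Large, leader payoff 6.
- XL: BR = Medium, leader payoff 8.
Alto's induced payoffs are 4, -5, 6, 8, so Alto commits to XL. Subgame-perfect outcome: (XL, Medium) with payoffs (8, 5).
Under simultaneous play:
Alto's best replies: Small→M; Medium→L; Large→L.
Brio's best replies: S→Large; M→Medium; L→Large; XL→Medium.
The unique mutual best reply is (L, Large), giving (6, 7).
Alto's commitment gain: 8 − 6 = 2.

2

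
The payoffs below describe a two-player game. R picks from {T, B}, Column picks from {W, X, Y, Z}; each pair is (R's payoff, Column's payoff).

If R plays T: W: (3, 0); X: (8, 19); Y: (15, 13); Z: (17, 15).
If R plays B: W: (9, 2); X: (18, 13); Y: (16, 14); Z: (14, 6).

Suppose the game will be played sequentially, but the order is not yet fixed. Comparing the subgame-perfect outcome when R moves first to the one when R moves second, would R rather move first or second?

second

If R leads: Column's best replies are T→X, B→Y; R's induced payoffs 8, 16; outcome (B, Y), payoffs (16, 14).
If Column leads: R's best replies are W→B, X→B, Y→B, Z→T; Column's induced payoffs 2, 13, 14, 15; outcome (T, Z), payoffs (17, 15).
R gets 16 moving first and 17 moving second, so R prefers to move second.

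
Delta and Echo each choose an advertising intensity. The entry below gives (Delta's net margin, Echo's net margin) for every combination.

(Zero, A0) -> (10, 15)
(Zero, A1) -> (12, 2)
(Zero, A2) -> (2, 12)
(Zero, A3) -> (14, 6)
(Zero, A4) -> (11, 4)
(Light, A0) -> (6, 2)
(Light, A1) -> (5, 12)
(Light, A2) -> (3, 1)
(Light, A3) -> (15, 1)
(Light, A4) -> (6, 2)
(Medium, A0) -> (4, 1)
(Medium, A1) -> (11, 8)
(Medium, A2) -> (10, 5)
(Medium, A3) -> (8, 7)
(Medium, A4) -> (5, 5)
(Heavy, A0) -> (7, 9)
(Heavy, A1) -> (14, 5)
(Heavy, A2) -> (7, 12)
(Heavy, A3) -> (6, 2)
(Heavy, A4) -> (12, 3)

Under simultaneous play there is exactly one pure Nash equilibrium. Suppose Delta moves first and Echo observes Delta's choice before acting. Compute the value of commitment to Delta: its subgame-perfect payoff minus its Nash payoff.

1

Solve by backward induction (Delta leads).
- Zero: BR = A0, leader payoff 10.
- Light: BR = A1, leader payoff 5.
- Medium: BR = A1, leader payoff 11.
- Heavy: BR = A2, leader payoff 7.
Among 10, 5, 11, 7, the best is 11 at Medium. Subgame-perfect outcome: (Medium, A1) with payoffs (11, 8).
Under simultaneous play:
Delta's best replies: A0→Zero; A1→Heavy; A2→Medium; A3→Light; A4→Heavy.
Echo's best replies: Zero→A0; Light→A1; Medium→A1; Heavy→A2.
The unique mutual best reply is (Zero, A0), giving (10, 15).
Delta's commitment gain: 11 − 10 = 1.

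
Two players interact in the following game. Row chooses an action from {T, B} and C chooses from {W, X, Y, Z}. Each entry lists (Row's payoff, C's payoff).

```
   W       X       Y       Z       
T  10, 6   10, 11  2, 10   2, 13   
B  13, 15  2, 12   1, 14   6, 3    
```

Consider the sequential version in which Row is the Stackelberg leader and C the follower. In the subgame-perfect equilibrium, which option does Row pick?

Solve by backward induction (Row leads).
- T: BR = Z, leader payoff 2.
- B: BR = W, leader payoff 13.
Maximizing over 2, 13, Row chooses B. Subgame-perfect outcome: (B, W) with payoffs (13, 15).

B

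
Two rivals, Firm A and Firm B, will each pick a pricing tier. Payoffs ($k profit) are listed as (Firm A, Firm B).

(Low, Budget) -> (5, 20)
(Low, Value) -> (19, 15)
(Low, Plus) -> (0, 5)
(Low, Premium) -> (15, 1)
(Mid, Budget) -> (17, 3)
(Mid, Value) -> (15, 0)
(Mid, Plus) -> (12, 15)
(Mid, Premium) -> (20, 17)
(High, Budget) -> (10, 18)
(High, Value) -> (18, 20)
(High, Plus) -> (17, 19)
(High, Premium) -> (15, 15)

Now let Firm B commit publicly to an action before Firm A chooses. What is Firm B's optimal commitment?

Solve by backward induction (Firm B leads).
- Budget: Firm A compares 5, 17, 10 and picks Mid; Firm B would get 3.
- Value: Firm A compares 19, 15, 18 and picks Low; Firm B would get 15.
- Plus: Firm A compares 0, 12, 17 and picks High; Firm B would get 19.
- Premium: Firm A compares 15, 20, 15 and picks Mid; Firm B would get 17.
Among 3, 15, 19, 17, the best is 19 at Plus. Subgame-perfect outcome: (High, Plus) with payoffs (17, 19).

Plus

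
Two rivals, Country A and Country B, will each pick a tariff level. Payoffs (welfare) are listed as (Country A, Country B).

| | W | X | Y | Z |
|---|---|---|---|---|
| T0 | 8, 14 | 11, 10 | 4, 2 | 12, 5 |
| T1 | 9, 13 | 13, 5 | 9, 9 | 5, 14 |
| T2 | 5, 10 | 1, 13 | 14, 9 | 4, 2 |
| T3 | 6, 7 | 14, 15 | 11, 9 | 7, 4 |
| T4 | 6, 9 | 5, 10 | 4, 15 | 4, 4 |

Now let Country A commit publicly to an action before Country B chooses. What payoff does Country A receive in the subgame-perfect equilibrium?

Country B best-responds to each possible Country A move:
- T0: BR = W, leader payoff 8.
- T1: BR = Z, leader payoff 5.
- T2: BR = X, leader payoff 1.
- T3: BR = X, leader payoff 14.
- T4: BR = Y, leader payoff 4.
Maximizing over 8, 5, 1, 14, 4, Country A chooses T3. Subgame-perfect outcome: (T3, X) with payoffs (14, 15).

14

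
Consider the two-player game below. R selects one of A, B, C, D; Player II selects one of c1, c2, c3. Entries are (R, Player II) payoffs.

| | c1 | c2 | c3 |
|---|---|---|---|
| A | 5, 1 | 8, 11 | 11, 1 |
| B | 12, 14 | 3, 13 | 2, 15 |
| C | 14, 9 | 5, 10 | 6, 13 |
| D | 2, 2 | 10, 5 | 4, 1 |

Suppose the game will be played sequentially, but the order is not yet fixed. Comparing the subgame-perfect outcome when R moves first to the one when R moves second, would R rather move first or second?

second

If R leads: Player II's best replies are A→c2, B→c3, C→c3, D→c2; R's induced payoffs 8, 2, 6, 10; outcome (D, c2), payoffs (10, 5).
If Player II leads: R's best replies are c1→C, c2→D, c3→A; Player II's induced payoffs 9, 5, 1; outcome (C, c1), payoffs (14, 9).
R gets 10 moving first and 14 moving second, so R prefers to move second.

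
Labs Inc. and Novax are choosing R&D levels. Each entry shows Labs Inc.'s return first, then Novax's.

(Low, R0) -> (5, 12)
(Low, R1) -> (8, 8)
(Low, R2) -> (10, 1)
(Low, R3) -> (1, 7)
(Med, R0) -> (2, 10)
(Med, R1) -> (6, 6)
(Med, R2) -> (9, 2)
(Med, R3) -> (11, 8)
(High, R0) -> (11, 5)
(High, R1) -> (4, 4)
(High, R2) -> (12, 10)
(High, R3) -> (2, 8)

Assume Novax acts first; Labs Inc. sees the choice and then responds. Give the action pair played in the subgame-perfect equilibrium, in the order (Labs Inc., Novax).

(High, R2)

Labs Inc. best-responds to each possible Novax move:
- R0: BR = High, leader payoff 5.
- R1: BR = Low, leader payoff 8.
- R2: BR = High, leader payoff 10.
- R3: BR = Med, leader payoff 8.
Among 5, 8, 10, 8, the best is 10 at R2. Subgame-perfect outcome: (High, R2) with payoffs (12, 10).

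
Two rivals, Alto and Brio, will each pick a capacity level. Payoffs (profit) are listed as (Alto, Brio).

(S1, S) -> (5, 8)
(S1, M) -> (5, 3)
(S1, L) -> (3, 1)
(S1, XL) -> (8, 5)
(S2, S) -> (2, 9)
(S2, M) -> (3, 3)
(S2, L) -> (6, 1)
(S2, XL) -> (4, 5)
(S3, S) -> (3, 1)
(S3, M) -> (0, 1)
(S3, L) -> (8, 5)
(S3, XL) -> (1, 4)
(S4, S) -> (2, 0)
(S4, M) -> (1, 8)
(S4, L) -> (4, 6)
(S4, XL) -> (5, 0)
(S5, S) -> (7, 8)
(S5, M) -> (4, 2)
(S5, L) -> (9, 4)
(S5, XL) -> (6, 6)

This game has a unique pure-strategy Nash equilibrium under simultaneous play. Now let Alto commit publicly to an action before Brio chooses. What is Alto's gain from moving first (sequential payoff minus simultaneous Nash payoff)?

Work backward from Brio's decision.
- S1 → Brio plays S (best of 8, 3, 1, 5); Alto gets 5.
- S2 → Brio plays S (best of 9, 3, 1, 5); Alto gets 2.
- S3 → Brio plays L (best of 1, 1, 5, 4); Alto gets 8.
- S4 → Brio plays M (best of 0, 8, 6, 0); Alto gets 1.
- S5 → Brio plays S (best of 8, 2, 4, 6); Alto gets 7.
Maximizing over 5, 2, 8, 1, 7, Alto chooses S3. Subgame-perfect outcome: (S3, L) with payoffs (8, 5).
For the simultaneous game, intersect best replies.
Alto's best replies: S→S5; M→S1; L→S5; XL→S1.
Brio's best replies: S1→S; S2→S; S3→L; S4→M; S5→S.
Only (S5, S) has each player best-responding; Nash payoffs (7, 8).
Alto's commitment gain: 8 − 7 = 1.

1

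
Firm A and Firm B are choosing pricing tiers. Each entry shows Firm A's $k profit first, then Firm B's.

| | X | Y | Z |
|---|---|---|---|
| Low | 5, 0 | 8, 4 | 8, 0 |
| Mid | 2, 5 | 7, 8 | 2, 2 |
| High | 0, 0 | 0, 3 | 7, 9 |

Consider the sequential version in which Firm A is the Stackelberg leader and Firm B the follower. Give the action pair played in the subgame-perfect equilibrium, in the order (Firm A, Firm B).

(Low, Y)

Backward induction with Firm A moving first.
- Low: BR = Y, leader payoff 8.
- Mid: BR = Y, leader payoff 7.
- High: BR = Z, leader payoff 7.
Maximizing over 8, 7, 7, Firm A chooses Low. Subgame-perfect outcome: (Low, Y) with payoffs (8, 4).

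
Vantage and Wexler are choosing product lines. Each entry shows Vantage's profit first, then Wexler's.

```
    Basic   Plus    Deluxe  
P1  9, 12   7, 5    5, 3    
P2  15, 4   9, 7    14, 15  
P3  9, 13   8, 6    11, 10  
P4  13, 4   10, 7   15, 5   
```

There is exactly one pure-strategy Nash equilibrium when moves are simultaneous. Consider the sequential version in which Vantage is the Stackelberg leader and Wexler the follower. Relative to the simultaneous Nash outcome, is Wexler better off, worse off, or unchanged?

Backward induction with Vantage moving first.
- P1: BR = Basic, leader payoff 9.
- P2: BR = Deluxe, leader payoff 14.
- P3: BR = Basic, leader payoff 9.
- P4: BR = Plus, leader payoff 10.
Among 9, 14, 9, 10, the best is 14 at P2. Subgame-perfect outcome: (P2, Deluxe) with payoffs (14, 15).
Now find the simultaneous Nash equilibrium.
Vantage's best replies: Basic→P2; Plus→P4; Deluxe→P4.
Wexler's best replies: P1→Basic; P2→Deluxe; P3→Basic; P4→Plus.
Only (P4, Plus) has each player best-responding; Nash payoffs (10, 7).
Wexler earns 15 sequentially versus 7 at the Nash outcome: better off.

better off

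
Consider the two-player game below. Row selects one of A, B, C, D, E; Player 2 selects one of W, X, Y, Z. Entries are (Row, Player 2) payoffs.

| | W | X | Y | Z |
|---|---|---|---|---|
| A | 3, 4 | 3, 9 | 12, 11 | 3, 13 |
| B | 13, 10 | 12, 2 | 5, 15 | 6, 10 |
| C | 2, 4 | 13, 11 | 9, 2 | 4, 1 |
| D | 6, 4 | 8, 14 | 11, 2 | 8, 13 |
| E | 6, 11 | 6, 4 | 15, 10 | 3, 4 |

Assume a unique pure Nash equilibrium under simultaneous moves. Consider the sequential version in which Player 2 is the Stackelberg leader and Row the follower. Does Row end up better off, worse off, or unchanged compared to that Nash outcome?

worse off

Solve by backward induction (Player 2 leads).
- W → Row plays B (best of 3, 13, 2, 6, 6); Player 2 gets 10.
- X → Row plays C (best of 3, 12, 13, 8, 6); Player 2 gets 11.
- Y → Row plays E (best of 12, 5, 9, 11, 15); Player 2 gets 10.
- Z → Row plays D (best of 3, 6, 4, 8, 3); Player 2 gets 13.
Among 10, 11, 10, 13, the best is 13 at Z. Subgame-perfect outcome: (D, Z) with payoffs (8, 13).
Now find the simultaneous Nash equilibrium.
Row's best replies: W→B; X→C; Y→E; Z→D.
Player 2's best replies: A→Z; B→Y; C→X; D→X; E→W.
Only (C, X) has each player best-responding; Nash payoffs (13, 11).
Row earns 8 sequentially versus 13 at the Nash outcome: worse off.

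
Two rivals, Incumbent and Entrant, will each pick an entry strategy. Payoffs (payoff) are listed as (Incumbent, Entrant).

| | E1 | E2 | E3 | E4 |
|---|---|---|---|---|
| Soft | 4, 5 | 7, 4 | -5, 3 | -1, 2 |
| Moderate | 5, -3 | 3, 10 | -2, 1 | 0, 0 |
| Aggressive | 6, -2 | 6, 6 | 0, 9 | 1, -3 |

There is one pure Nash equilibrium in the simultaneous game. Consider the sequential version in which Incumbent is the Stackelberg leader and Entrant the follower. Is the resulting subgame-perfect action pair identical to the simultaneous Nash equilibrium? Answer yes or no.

Work backward from Entrant's decision.
- Soft: BR = E1, leader payoff 4.
- Moderate: BR = E2, leader payoff 3.
- Aggressive: BR = E3, leader payoff 0.
Maximizing over 4, 3, 0, Incumbent chooses Soft. Subgame-perfect outcome: (Soft, E1) with payoffs (4, 5).
For the simultaneous game, intersect best replies.
Incumbent's best replies: E1→Aggressive; E2→Soft; E3→Aggressive; E4→Aggressive.
Entrant's best replies: Soft→E1; Moderate→E2; Aggressive→E3.
The unique mutual best reply is (Aggressive, E3), giving (0, 9).
Sequential outcome (Soft, E1) differs from the Nash profile (Aggressive, E3).

no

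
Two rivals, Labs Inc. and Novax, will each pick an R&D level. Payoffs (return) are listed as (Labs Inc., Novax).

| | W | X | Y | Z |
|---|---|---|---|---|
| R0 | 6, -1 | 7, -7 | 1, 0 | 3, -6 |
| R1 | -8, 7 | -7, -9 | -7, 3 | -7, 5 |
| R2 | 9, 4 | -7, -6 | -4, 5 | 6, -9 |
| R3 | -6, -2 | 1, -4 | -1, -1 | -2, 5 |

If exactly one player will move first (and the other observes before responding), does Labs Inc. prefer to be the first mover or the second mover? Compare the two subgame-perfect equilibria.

If Labs Inc. leads: Novax's best replies are R0→Y, R1→W, R2→Y, R3→Z; Labs Inc.'s induced payoffs 1, -8, -4, -2; outcome (R0, Y), payoffs (1, 0).
If Novax leads: Labs Inc.'s best replies are W→R2, X→R0, Y→R0, Z→R2; Novax's induced payoffs 4, -7, 0, -9; outcome (R2, W), payoffs (9, 4).
Labs Inc. gets 1 moving first and 9 moving second, so Labs Inc. prefers to move second.

second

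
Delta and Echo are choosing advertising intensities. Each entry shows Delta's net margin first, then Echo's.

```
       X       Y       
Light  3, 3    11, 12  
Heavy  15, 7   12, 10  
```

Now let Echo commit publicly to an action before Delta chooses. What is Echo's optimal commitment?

Y

Solve by backward induction (Echo leads).
- X → Delta plays Heavy (best of 3, 15); Echo gets 7.
- Y → Delta plays Heavy (best of 11, 12); Echo gets 10.
Among 7, 10, the best is 10 at Y. Subgame-perfect outcome: (Heavy, Y) with payoffs (12, 10).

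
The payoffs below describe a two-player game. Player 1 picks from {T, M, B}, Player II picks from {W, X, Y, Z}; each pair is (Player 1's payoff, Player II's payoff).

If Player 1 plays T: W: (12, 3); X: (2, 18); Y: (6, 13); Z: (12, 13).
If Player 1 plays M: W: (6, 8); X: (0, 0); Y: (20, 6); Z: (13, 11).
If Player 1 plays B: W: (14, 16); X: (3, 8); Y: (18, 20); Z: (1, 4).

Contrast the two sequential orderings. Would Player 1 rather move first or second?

If Player 1 leads: Player II's best replies are T→X, M→Z, B→Y; Player 1's induced payoffs 2, 13, 18; outcome (B, Y), payoffs (18, 20).
If Player II leads: Player 1's best replies are W→B, X→B, Y→M, Z→M; Player II's induced payoffs 16, 8, 6, 11; outcome (B, W), payoffs (14, 16).
Player 1 gets 18 moving first and 14 moving second, so Player 1 prefers to move first.

first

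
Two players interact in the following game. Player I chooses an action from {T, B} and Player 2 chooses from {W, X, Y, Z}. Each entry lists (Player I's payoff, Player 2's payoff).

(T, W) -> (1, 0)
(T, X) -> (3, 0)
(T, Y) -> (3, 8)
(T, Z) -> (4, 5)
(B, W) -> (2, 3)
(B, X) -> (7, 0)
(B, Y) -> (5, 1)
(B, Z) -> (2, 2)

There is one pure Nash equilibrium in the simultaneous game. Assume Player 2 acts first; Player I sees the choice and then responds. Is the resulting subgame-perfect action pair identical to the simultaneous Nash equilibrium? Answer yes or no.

no

Work backward from Player I's decision.
- W: Player I compares 1, 2 and picks B; Player 2 would get 3.
- X: Player I compares 3, 7 and picks B; Player 2 would get 0.
- Y: Player I compares 3, 5 and picks B; Player 2 would get 1.
- Z: Player I compares 4, 2 and picks T; Player 2 would get 5.
Player 2's induced payoffs are 3, 0, 1, 5, so Player 2 commits to Z. Subgame-perfect outcome: (T, Z) with payoffs (4, 5).
Under simultaneous play:
Player I's best replies: W→B; X→B; Y→B; Z→T.
Player 2's best replies: T→Y; B→W.
The unique mutual best reply is (B, W), giving (2, 3).
Sequential outcome (T, Z) differs from the Nash profile (B, W).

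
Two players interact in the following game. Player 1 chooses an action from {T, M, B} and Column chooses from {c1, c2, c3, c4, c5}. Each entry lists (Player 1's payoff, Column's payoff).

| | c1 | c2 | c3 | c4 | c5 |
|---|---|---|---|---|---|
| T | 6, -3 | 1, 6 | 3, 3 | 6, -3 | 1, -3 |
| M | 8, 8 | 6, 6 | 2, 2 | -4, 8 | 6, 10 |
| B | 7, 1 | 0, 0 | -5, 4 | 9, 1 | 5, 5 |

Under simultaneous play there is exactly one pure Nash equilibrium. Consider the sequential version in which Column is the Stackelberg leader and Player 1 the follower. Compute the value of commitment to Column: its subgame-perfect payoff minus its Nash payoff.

0

Player 1 best-responds to each possible Column move:
- c1: BR = M, leader payoff 8.
- c2: BR = M, leader payoff 6.
- c3: BR = T, leader payoff 3.
- c4: BR = B, leader payoff 1.
- c5: BR = M, leader payoff 10.
Among 8, 6, 3, 1, 10, the best is 10 at c5. Subgame-perfect outcome: (M, c5) with payoffs (6, 10).
Now find the simultaneous Nash equilibrium.
Player 1's best replies: c1→M; c2→M; c3→T; c4→B; c5→M.
Column's best replies: T→c2; M→c5; B→c5.
Only (M, c5) has each player best-responding; Nash payoffs (6, 10).
Column's commitment gain: 10 − 10 = 0.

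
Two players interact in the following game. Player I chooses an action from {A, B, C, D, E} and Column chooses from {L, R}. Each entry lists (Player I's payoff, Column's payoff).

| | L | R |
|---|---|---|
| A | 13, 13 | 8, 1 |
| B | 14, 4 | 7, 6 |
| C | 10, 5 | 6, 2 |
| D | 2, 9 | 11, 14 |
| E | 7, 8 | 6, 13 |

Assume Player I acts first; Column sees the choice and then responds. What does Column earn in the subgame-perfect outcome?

13

Solve by backward induction (Player I leads).
- A: BR = L, leader payoff 13.
- B: BR = R, leader payoff 7.
- C: BR = L, leader payoff 10.
- D: BR = R, leader payoff 11.
- E: BR = R, leader payoff 6.
Player I's induced payoffs are 13, 7, 10, 11, 6, so Player I commits to A. Subgame-perfect outcome: (A, L) with payoffs (13, 13).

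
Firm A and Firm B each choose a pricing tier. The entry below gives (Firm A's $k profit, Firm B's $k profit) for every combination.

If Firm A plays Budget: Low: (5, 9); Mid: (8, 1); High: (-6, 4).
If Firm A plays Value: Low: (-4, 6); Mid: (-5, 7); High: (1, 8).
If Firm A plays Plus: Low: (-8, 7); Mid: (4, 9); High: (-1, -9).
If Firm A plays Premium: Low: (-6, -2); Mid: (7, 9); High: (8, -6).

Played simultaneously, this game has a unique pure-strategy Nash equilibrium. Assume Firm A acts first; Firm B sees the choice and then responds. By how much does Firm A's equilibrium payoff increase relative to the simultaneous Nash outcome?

2

Backward induction with Firm A moving first.
- Budget: Firm B compares 9, 1, 4 and picks Low; Firm A would get 5.
- Value: Firm B compares 6, 7, 8 and picks High; Firm A would get 1.
- Plus: Firm B compares 7, 9, -9 and picks Mid; Firm A would get 4.
- Premium: Firm B compares -2, 9, -6 and picks Mid; Firm A would get 7.
Maximizing over 5, 1, 4, 7, Firm A chooses Premium. Subgame-perfect outcome: (Premium, Mid) with payoffs (7, 9).
Under simultaneous play:
Firm A's best replies: Low→Budget; Mid→Budget; High→Premium.
Firm B's best replies: Budget→Low; Value→High; Plus→Mid; Premium→Mid.
Only (Budget, Low) has each player best-responding; Nash payoffs (5, 9).
Firm A's commitment gain: 7 − 5 = 2.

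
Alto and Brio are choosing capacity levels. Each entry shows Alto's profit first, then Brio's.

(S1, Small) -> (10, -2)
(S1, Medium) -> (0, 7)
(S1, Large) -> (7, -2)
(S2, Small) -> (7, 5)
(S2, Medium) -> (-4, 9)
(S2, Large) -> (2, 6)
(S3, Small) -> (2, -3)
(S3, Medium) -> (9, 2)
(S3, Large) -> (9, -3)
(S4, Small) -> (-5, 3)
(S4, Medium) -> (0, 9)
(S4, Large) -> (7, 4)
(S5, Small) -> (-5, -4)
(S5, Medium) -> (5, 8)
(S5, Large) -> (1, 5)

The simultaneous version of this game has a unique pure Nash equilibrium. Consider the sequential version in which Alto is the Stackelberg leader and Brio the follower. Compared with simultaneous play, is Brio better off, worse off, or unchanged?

unchanged

Brio best-responds to each possible Alto move:
- S1 → Brio plays Medium (best of -2, 7, -2); Alto gets 0.
- S2 → Brio plays Medium (best of 5, 9, 6); Alto gets -4.
- S3 → Brio plays Medium (best of -3, 2, -3); Alto gets 9.
- S4 → Brio plays Medium (best of 3, 9, 4); Alto gets 0.
- S5 → Brio plays Medium (best of -4, 8, 5); Alto gets 5.
Among 0, -4, 9, 0, 5, the best is 9 at S3. Subgame-perfect outcome: (S3, Medium) with payoffs (9, 2).
Now find the simultaneous Nash equilibrium.
Alto's best replies: Small→S1; Medium→S3; Large→S3.
Brio's best replies: S1→Medium; S2→Medium; S3→Medium; S4→Medium; S5→Medium.
The unique mutual best reply is (S3, Medium), giving (9, 2).
Brio earns 2 sequentially versus 2 at the Nash outcome: unchanged.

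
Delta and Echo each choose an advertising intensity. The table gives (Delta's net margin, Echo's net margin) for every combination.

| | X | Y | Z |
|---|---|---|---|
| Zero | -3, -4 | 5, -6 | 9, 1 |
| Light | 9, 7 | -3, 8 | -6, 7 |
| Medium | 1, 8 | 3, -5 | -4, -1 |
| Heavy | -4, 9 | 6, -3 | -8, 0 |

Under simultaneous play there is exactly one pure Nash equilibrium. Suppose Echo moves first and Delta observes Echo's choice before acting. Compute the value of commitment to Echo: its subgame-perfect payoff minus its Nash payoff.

6

Work backward from Delta's decision.
- X: Delta compares -3, 9, 1, -4 and picks Light; Echo would get 7.
- Y: Delta compares 5, -3, 3, 6 and picks Heavy; Echo would get -3.
- Z: Delta compares 9, -6, -4, -8 and picks Zero; Echo would get 1.
Among 7, -3, 1, the best is 7 at X. Subgame-perfect outcome: (Light, X) with payoffs (9, 7).
Under simultaneous play:
Delta's best replies: X→Light; Y→Heavy; Z→Zero.
Echo's best replies: Zero→Z; Light→Y; Medium→X; Heavy→X.
Only (Zero, Z) has each player best-responding; Nash payoffs (9, 1).
Echo's commitment gain: 7 − 1 = 6.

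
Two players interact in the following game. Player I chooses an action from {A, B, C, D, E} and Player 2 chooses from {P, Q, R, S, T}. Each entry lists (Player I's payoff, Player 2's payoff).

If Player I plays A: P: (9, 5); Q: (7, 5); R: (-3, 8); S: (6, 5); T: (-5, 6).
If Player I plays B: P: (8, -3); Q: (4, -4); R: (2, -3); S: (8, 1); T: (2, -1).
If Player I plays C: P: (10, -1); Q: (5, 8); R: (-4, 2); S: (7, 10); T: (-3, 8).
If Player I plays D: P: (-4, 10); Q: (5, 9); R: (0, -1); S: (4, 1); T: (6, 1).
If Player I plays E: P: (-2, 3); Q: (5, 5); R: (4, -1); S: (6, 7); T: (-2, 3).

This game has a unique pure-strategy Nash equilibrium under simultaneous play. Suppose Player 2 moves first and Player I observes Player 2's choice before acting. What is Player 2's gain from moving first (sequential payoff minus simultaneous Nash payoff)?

Backward induction with Player 2 moving first.
- P: BR = C, leader payoff -1.
- Q: BR = A, leader payoff 5.
- R: BR = E, leader payoff -1.
- S: BR = B, leader payoff 1.
- T: BR = D, leader payoff 1.
Maximizing over -1, 5, -1, 1, 1, Player 2 chooses Q. Subgame-perfect outcome: (A, Q) with payoffs (7, 5).
Now find the simultaneous Nash equilibrium.
Player I's best replies: P→C; Q→A; R→E; S→B; T→D.
Player 2's best replies: A→R; B→S; C→S; D→P; E→S.
The unique mutual best reply is (B, S), giving (8, 1).
Player 2's commitment gain: 5 − 1 = 4.

4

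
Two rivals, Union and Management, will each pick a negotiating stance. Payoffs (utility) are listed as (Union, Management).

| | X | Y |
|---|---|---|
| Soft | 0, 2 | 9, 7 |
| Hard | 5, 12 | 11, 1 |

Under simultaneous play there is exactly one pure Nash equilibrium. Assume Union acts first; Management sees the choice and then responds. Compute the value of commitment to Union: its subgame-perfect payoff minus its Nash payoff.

Work backward from Management's decision.
- Soft → Management plays Y (best of 2, 7); Union gets 9.
- Hard → Management plays X (best of 12, 1); Union gets 5.
Union's induced payoffs are 9, 5, so Union commits to Soft. Subgame-perfect outcome: (Soft, Y) with payoffs (9, 7).
Now find the simultaneous Nash equilibrium.
Union's best replies: X→Hard; Y→Hard.
Management's best replies: Soft→Y; Hard→X.
Only (Hard, X) has each player best-responding; Nash payoffs (5, 12).
Union's commitment gain: 9 − 5 = 4.

4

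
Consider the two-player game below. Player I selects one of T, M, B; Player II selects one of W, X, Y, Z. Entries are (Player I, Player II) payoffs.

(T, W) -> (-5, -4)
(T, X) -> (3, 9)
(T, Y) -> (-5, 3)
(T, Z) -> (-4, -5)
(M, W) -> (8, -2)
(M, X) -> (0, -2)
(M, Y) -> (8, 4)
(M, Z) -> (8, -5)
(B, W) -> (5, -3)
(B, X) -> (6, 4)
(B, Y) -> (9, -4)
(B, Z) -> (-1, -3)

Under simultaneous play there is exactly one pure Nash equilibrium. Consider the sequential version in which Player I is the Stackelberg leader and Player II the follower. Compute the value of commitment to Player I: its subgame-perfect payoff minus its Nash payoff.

Player II best-responds to each possible Player I move:
- T: Player II compares -4, 9, 3, -5 and picks X; Player I would get 3.
- M: Player II compares -2, -2, 4, -5 and picks Y; Player I would get 8.
- B: Player II compares -3, 4, -4, -3 and picks X; Player I would get 6.
Among 3, 8, 6, the best is 8 at M. Subgame-perfect outcome: (M, Y) with payoffs (8, 4).
For the simultaneous game, intersect best replies.
Player I's best replies: W→M; X→B; Y→B; Z→M.
Player II's best replies: T→X; M→Y; B→X.
The unique mutual best reply is (B, X), giving (6, 4).
Player I's commitment gain: 8 − 6 = 2.

2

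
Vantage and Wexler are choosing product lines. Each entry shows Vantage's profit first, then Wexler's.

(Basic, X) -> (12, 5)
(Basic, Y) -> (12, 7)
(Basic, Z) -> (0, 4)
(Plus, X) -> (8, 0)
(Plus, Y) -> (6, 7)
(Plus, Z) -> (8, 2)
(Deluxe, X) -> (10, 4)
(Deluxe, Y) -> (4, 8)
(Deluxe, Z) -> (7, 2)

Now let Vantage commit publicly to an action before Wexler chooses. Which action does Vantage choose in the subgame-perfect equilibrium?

Basic

Work backward from Wexler's decision.
- Basic: BR = Y, leader payoff 12.
- Plus: BR = Y, leader payoff 6.
- Deluxe: BR = Y, leader payoff 4.
Vantage's induced payoffs are 12, 6, 4, so Vantage commits to Basic. Subgame-perfect outcome: (Basic, Y) with payoffs (12, 7).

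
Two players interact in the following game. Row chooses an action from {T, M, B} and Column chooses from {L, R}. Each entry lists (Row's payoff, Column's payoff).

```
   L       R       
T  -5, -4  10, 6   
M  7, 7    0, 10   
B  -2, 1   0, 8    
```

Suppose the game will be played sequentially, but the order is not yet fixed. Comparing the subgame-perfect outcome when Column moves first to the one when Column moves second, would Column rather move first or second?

first

If Row leads: Column's best replies are T→R, M→R, B→R; Row's induced payoffs 10, 0, 0; outcome (T, R), payoffs (10, 6).
If Column leads: Row's best replies are L→M, R→T; Column's induced payoffs 7, 6; outcome (M, L), payoffs (7, 7).
Column gets 7 moving first and 6 moving second, so Column prefers to move first.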